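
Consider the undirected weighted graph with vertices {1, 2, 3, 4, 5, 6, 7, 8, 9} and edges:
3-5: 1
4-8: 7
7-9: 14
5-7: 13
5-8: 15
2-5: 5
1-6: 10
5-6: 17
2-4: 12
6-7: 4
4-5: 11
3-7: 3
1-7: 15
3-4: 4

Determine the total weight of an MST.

Kruskal: consider edges lightest-first.
3-5 (1): add — endpoints in different components.
3-7 (3): add — endpoints in different components.
3-4 (4): add — endpoints in different components.
6-7 (4): add — endpoints in different components.
2-5 (5): add — endpoints in different components.
4-8 (7): add — endpoints in different components.
1-6 (10): add — endpoints in different components.
4-5 (11): skip — 4 and 5 already connected.
2-4 (12): skip — 2 and 4 already connected.
5-7 (13): skip — 5 and 7 already connected.
7-9 (14): add — endpoints in different components.
MST edges: 3-5, 3-7, 3-4, 6-7, 2-5, 4-8, 1-6, 7-9; total weight 1+3+4+4+5+7+10+14 = 48.

48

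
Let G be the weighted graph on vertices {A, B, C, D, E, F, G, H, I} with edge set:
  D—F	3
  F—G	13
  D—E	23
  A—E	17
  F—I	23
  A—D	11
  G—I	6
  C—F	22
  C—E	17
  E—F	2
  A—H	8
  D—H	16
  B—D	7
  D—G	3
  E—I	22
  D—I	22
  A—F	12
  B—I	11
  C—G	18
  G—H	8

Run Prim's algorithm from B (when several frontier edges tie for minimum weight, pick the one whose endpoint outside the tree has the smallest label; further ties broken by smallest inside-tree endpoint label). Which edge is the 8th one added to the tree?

C-E

Prim's algorithm from B:
Step 1: cheapest edge leaving the tree is B—D (7); add D.
Step 2: cheapest edge leaving the tree is D—F (3); add F.
Step 3: cheapest edge leaving the tree is E—F (2); add E.
Step 4: cheapest edge leaving the tree is D—G (3); add G.
Step 5: cheapest edge leaving the tree is G—I (6); add I.
Step 6: cheapest edge leaving the tree is G—H (8); add H.
Step 7: cheapest edge leaving the tree is A—H (8); add A.
Step 8: cheapest edge leaving the tree is C—E (17); add C.
The 8th edge added is C—E.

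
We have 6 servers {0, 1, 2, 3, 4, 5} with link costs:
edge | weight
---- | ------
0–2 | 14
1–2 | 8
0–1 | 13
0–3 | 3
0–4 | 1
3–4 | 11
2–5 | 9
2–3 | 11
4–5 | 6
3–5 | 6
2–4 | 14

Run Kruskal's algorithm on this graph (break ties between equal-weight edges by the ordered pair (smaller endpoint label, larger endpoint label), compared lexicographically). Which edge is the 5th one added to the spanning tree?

Kruskal's algorithm — process edges by increasing weight (ties by edge label):
0–4 (1): add. Components now {0,4} {1} {2} {3} {5}
0–3 (3): add. Components now {0,3,4} {1} {2} {5}
3–5 (6): add. Components now {0,3,4,5} {1} {2}
4–5 (6): skip — 4 and 5 already connected.
1–2 (8): add. Components now {0,3,4,5} {1,2}
2–5 (9): add. Components now {0,1,2,3,4,5}
The 5th edge added is 2–5.

2-5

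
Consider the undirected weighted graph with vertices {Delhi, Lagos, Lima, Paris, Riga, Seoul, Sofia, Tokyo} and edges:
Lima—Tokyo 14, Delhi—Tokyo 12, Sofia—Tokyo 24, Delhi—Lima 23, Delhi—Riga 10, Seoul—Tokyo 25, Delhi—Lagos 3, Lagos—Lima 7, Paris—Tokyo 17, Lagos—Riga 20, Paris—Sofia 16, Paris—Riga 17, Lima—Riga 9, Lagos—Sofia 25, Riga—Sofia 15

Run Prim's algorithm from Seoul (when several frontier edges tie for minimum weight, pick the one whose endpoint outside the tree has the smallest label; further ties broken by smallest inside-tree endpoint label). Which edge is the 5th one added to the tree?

Lima-Riga

Grow the tree from Seoul using Prim:
Step 1: cheapest edge leaving the tree is Seoul—Tokyo (25); add Tokyo.
Step 2: cheapest edge leaving the tree is Delhi—Tokyo (12); add Delhi.
Step 3: cheapest edge leaving the tree is Delhi—Lagos (3); add Lagos.
Step 4: cheapest edge leaving the tree is Lagos—Lima (7); add Lima.
Step 5: cheapest edge leaving the tree is Lima—Riga (9); add Riga.
Step 6: cheapest edge leaving the tree is Riga—Sofia (15); add Sofia.
Step 7: cheapest edge leaving the tree is Paris—Sofia (16); add Paris.
The 5th edge added is Lima—Riga.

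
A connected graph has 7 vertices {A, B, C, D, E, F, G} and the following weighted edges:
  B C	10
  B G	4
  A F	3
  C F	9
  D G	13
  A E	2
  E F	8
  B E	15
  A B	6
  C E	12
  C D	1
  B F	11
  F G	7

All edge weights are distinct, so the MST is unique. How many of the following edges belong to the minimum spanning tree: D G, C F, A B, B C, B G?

Kruskal's algorithm — process edges by increasing weight (ties by edge label):
C D (1): add — endpoints in different components.
A E (2): add — endpoints in different components.
A F (3): add — endpoints in different components.
B G (4): add — endpoints in different components.
A B (6): add — endpoints in different components.
F G (7): skip — F and G already connected.
E F (8): skip — E and F already connected.
C F (9): add — endpoints in different components.
MST edge set: {C D, A E, A F, B G, A B, C F}.
Of the listed edges, {C F, A B, B G} are in the MST → 3.

3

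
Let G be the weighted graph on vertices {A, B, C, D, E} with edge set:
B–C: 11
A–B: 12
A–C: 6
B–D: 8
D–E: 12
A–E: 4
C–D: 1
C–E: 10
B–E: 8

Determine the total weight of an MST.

19

Prim, starting at C.
Step 1: cheapest edge leaving the tree is C–D (1); add D.
Step 2: cheapest edge leaving the tree is A–C (6); add A.
Step 3: cheapest edge leaving the tree is A–E (4); add E.
Step 4: cheapest edge leaving the tree is B–D (8); add B.
MST edges: C–D, A–C, A–E, B–D; total weight 1+6+4+8 = 19.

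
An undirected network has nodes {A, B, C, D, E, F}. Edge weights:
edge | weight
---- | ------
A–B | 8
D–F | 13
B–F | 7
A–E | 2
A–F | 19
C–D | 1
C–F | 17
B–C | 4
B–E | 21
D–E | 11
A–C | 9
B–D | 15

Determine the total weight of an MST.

22

Kruskal's algorithm — process edges by increasing weight (ties by edge label):
C–D (1): add. Components now {A} {B} {C,D} {E} {F}
A–E (2): add. Components now {A,E} {B} {C,D} {F}
B–C (4): add. Components now {A,E} {B,C,D} {F}
B–F (7): add. Components now {A,E} {B,C,D,F}
A–B (8): add. Components now {A,B,C,D,E,F}
MST edges: C–D, A–E, B–C, B–F, A–B; total weight 1+2+4+7+8 = 22.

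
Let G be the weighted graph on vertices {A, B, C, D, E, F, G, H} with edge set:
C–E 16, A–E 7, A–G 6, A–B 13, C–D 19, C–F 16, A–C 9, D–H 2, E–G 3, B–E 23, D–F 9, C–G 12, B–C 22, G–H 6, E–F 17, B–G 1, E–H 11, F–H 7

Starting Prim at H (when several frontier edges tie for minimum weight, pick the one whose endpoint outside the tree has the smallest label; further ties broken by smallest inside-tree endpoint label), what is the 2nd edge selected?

Prim, starting at H.
Step 1: cheapest edge leaving the tree is D–H (2); add D.
Step 2: cheapest edge leaving the tree is G–H (6); add G.
Step 3: cheapest edge leaving the tree is B–G (1); add B.
Step 4: cheapest edge leaving the tree is E–G (3); add E.
Step 5: cheapest edge leaving the tree is A–G (6); add A.
Step 6: cheapest edge leaving the tree is F–H (7); add F.
Step 7: cheapest edge leaving the tree is A–C (9); add C.
The 2nd edge added is G–H.

G-H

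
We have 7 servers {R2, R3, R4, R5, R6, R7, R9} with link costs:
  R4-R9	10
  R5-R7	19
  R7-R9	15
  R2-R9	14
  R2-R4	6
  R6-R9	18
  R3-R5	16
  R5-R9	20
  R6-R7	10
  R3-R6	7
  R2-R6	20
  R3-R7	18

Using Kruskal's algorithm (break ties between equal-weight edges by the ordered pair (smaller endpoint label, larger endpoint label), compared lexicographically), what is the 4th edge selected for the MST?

Kruskal: consider edges lightest-first.
R2-R4 (6): add. Components now {R7} {R5} {R2,R4} {R9} {R6} {R3}
R3-R6 (7): add. Components now {R7} {R5} {R2,R4} {R9} {R3,R6}
R4-R9 (10): add. Components now {R7} {R5} {R2,R4,R9} {R3,R6}
R6-R7 (10): add. Components now {R3,R6,R7} {R5} {R2,R4,R9}
R2-R9 (14): skip — R9 and R2 already connected.
R7-R9 (15): add. Components now {R2,R3,R4,R6,R7,R9} {R5}
R3-R5 (16): add. Components now {R2,R3,R4,R5,R6,R7,R9}
The 4th edge added is R6-R7.

R6-R7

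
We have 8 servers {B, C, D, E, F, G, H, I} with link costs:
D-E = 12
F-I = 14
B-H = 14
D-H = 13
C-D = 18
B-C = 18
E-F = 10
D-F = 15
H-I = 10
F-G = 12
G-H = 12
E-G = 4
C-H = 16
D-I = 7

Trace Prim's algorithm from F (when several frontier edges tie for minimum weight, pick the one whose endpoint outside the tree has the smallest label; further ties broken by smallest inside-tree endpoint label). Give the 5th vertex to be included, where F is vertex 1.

I

Prim's algorithm from F:
Step 1: cheapest edge leaving the tree is E-F (10); add E.
Step 2: cheapest edge leaving the tree is E-G (4); add G.
Step 3: cheapest edge leaving the tree is D-E (12); add D.
Step 4: cheapest edge leaving the tree is D-I (7); add I.
Step 5: cheapest edge leaving the tree is H-I (10); add H.
Step 6: cheapest edge leaving the tree is B-H (14); add B.
Step 7: cheapest edge leaving the tree is C-H (16); add C.
Vertex order: F, E, G, D, I, H, B, C. The 5th vertex is I.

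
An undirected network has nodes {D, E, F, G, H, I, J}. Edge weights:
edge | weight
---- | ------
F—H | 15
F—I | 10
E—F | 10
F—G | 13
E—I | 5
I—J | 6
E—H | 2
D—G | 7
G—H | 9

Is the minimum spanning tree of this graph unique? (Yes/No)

No

Kruskal's algorithm — process edges by increasing weight (ties by edge label):
E—H (2): add. Components now {D} {E,H} {F} {G} {I} {J}
E—I (5): add. Components now {D} {E,H,I} {F} {G} {J}
I—J (6): add. Components now {D} {E,H,I,J} {F} {G}
D—G (7): add. Components now {D,G} {E,H,I,J} {F}
G—H (9): add. Components now {D,E,G,H,I,J} {F}
E—F (10): add. Components now {D,E,F,G,H,I,J}
Non-tree edge F—I has weight 10, equal to the heaviest edge on its tree cycle — swapping gives another MST of the same weight. Not unique.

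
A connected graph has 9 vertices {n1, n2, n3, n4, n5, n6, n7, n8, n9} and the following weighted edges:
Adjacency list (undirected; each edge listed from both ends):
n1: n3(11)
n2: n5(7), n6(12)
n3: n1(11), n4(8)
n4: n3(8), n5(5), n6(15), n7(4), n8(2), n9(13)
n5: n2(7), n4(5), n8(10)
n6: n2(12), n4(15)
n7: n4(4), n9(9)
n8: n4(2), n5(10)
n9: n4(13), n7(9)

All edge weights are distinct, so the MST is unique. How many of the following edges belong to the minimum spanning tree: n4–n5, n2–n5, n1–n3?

Kruskal: consider edges lightest-first.
n4–n8 (2): add — endpoints in different components.
n4–n7 (4): add — endpoints in different components.
n4–n5 (5): add — endpoints in different components.
n2–n5 (7): add — endpoints in different components.
n3–n4 (8): add — endpoints in different components.
n7–n9 (9): add — endpoints in different components.
n5–n8 (10): skip — n8 and n5 already connected.
n1–n3 (11): add — endpoints in different components.
n2–n6 (12): add — endpoints in different components.
MST edge set: {n4–n8, n4–n7, n4–n5, n2–n5, n3–n4, n7–n9, n1–n3, n2–n6}.
Of the listed edges, {n4–n5, n2–n5, n1–n3} are in the MST → 3.

3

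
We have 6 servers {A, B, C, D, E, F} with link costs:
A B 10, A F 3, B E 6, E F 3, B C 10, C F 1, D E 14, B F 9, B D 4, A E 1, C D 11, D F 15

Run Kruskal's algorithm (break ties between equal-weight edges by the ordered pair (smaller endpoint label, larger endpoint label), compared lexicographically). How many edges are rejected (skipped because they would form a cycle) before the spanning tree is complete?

Kruskal: consider edges lightest-first.
A E (1): add — endpoints in different components.
C F (1): add — endpoints in different components.
A F (3): add — endpoints in different components.
E F (3): skip — E and F already connected.
B D (4): add — endpoints in different components.
B E (6): add — endpoints in different components.
Edges rejected before the tree was complete: 1.

1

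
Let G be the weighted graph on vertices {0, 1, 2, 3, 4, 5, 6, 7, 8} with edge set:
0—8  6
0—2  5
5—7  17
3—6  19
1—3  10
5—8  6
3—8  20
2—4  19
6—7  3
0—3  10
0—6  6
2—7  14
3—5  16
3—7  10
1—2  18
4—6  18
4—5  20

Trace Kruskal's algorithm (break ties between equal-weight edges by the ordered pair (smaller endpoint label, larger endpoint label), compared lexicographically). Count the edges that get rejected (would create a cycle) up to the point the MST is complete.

5

Sort edges by weight, then run Kruskal:
6—7 (3): add — endpoints in different components.
0—2 (5): add — endpoints in different components.
0—6 (6): add — endpoints in different components.
0—8 (6): add — endpoints in different components.
5—8 (6): add — endpoints in different components.
0—3 (10): add — endpoints in different components.
1—3 (10): add — endpoints in different components.
3—7 (10): skip — 3 and 7 already connected.
2—7 (14): skip — 2 and 7 already connected.
3—5 (16): skip — 3 and 5 already connected.
5—7 (17): skip — 5 and 7 already connected.
1—2 (18): skip — 1 and 2 already connected.
4—6 (18): add — endpoints in different components.
Edges rejected before the tree was complete: 5.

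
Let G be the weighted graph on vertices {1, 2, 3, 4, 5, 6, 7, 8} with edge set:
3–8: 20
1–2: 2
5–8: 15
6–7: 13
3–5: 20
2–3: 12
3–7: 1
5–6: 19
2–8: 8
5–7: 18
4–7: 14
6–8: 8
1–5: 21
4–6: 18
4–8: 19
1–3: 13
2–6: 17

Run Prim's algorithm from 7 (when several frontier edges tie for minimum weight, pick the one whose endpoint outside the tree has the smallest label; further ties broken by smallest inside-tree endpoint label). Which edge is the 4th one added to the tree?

2-8

Grow the tree from 7 using Prim:
Step 1: cheapest edge leaving the tree is 3–7 (1); add 3.
Step 2: cheapest edge leaving the tree is 2–3 (12); add 2.
Step 3: cheapest edge leaving the tree is 1–2 (2); add 1.
Step 4: cheapest edge leaving the tree is 2–8 (8); add 8.
Step 5: cheapest edge leaving the tree is 6–8 (8); add 6.
Step 6: cheapest edge leaving the tree is 4–7 (14); add 4.
Step 7: cheapest edge leaving the tree is 5–8 (15); add 5.
The 4th edge added is 2–8.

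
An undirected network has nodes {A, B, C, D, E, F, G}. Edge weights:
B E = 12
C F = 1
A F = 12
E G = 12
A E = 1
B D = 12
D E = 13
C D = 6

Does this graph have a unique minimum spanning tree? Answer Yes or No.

Kruskal's algorithm — process edges by increasing weight (ties by edge label):
A E (1): add. Components now {A,E} {B} {C} {D} {F} {G}
C F (1): add. Components now {A,E} {B} {C,F} {D} {G}
C D (6): add. Components now {A,E} {B} {C,D,F} {G}
A F (12): add. Components now {A,C,D,E,F} {B} {G}
B D (12): add. Components now {A,B,C,D,E,F} {G}
B E (12): skip — B and E already connected.
E G (12): add. Components now {A,B,C,D,E,F,G}
Non-tree edge B E has weight 12, equal to the heaviest edge on its tree cycle — swapping gives another MST of the same weight. Not unique.

No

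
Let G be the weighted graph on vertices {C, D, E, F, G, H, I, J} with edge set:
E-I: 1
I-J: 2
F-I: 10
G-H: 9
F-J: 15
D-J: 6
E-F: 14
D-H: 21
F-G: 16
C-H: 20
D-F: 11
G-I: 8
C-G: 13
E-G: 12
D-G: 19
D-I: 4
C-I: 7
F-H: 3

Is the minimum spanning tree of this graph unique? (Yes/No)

Yes

Kruskal: consider edges lightest-first.
E-I (1): add — endpoints in different components.
I-J (2): add — endpoints in different components.
F-H (3): add — endpoints in different components.
D-I (4): add — endpoints in different components.
D-J (6): skip — D and J already connected.
C-I (7): add — endpoints in different components.
G-I (8): add — endpoints in different components.
G-H (9): add — endpoints in different components.
Every non-tree edge has weight strictly greater than the heaviest edge on the tree path between its endpoints, so the MST is unique.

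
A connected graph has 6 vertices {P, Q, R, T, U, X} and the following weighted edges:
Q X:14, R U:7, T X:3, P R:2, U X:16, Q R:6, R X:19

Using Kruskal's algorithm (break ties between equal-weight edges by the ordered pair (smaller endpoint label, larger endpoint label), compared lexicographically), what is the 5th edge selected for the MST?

Kruskal: consider edges lightest-first.
P R (2): add. Components now {T} {X} {Q} {P,R} {U}
T X (3): add. Components now {T,X} {Q} {P,R} {U}
Q R (6): add. Components now {T,X} {P,Q,R} {U}
R U (7): add. Components now {T,X} {P,Q,R,U}
Q X (14): add. Components now {P,Q,R,T,U,X}
The 5th edge added is Q X.

Q-X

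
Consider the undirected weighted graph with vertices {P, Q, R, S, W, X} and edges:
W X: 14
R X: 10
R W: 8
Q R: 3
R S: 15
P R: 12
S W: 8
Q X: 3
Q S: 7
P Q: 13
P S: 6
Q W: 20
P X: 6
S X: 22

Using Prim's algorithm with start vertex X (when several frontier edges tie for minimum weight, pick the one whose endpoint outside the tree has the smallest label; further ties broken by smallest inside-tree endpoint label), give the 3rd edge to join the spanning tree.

Prim, starting at X.
Step 1: frontier [Q X 3, P X 6, R X 10, W X 14, S X 22] → take Q X (3); add Q.
Step 2: frontier [Q R 3, Q S 7, P Q 13, Q W 20, P X 6, R X 10, W X 14, S X 22] → take Q R (3); add R.
Step 3: frontier [Q S 7, P Q 13, Q W 20, R W 8, P R 12, R S 15, P X 6, W X 14, S X 22] → take P X (6); add P.
Step 4: frontier [P S 6, Q S 7, Q W 20, R W 8, R S 15, W X 14, S X 22] → take P S (6); add S.
Step 5: frontier [Q W 20, R W 8, S W 8, W X 14] → take R W (8); add W.
The 3rd edge added is P X.

P-X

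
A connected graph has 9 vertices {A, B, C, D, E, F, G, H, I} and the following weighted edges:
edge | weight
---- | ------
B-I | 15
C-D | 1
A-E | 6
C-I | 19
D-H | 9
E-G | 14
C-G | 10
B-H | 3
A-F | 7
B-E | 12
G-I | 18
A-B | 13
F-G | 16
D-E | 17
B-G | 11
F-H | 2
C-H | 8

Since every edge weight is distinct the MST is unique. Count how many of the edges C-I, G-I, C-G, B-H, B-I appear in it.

Kruskal's algorithm — process edges by increasing weight (ties by edge label):
C-D (1): add — endpoints in different components.
F-H (2): add — endpoints in different components.
B-H (3): add — endpoints in different components.
A-E (6): add — endpoints in different components.
A-F (7): add — endpoints in different components.
C-H (8): add — endpoints in different components.
D-H (9): skip — D and H already connected.
C-G (10): add — endpoints in different components.
B-G (11): skip — B and G already connected.
B-E (12): skip — B and E already connected.
A-B (13): skip — A and B already connected.
E-G (14): skip — E and G already connected.
B-I (15): add — endpoints in different components.
MST edge set: {C-D, F-H, B-H, A-E, A-F, C-H, C-G, B-I}.
Of the listed edges, {C-G, B-H, B-I} are in the MST → 3.

3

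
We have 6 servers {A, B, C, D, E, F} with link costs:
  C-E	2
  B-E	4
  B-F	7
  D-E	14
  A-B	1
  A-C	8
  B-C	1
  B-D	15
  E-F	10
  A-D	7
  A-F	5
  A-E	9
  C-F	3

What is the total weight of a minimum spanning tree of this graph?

14

Grow the tree from A using Prim:
Step 1: frontier [A-B 1, A-F 5, A-D 7, A-C 8, A-E 9] → take A-B (1); add B.
Step 2: frontier [A-F 5, A-D 7, A-C 8, A-E 9, B-C 1, B-E 4, B-F 7, B-D 15] → take B-C (1); add C.
Step 3: frontier [A-F 5, A-D 7, A-E 9, B-E 4, B-F 7, B-D 15, C-E 2, C-F 3] → take C-E (2); add E.
Step 4: frontier [A-F 5, A-D 7, B-F 7, B-D 15, C-F 3, E-F 10, D-E 14] → take C-F (3); add F.
Step 5: frontier [A-D 7, B-D 15, D-E 14] → take A-D (7); add D.
MST edges: A-B, B-C, C-E, C-F, A-D; total weight 1+1+2+3+7 = 14.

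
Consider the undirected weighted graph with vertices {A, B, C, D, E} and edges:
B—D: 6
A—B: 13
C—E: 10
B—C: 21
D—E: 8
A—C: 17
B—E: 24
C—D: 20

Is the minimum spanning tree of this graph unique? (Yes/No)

Yes

Kruskal: consider edges lightest-first.
B—D (6): add — endpoints in different components.
D—E (8): add — endpoints in different components.
C—E (10): add — endpoints in different components.
A—B (13): add — endpoints in different components.
Every non-tree edge has weight strictly greater than the heaviest edge on the tree path between its endpoints, so the MST is unique.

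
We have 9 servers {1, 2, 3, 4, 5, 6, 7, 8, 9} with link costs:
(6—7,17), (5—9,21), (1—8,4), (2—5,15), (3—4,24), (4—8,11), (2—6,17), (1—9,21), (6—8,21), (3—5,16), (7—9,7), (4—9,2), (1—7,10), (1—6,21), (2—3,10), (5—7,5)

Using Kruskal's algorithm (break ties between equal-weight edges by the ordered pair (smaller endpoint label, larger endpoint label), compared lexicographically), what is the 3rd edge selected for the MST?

Kruskal: consider edges lightest-first.
4—9 (2): add — endpoints in different components.
1—8 (4): add — endpoints in different components.
5—7 (5): add — endpoints in different components.
7—9 (7): add — endpoints in different components.
1—7 (10): add — endpoints in different components.
2—3 (10): add — endpoints in different components.
4—8 (11): skip — 4 and 8 already connected.
2—5 (15): add — endpoints in different components.
3—5 (16): skip — 3 and 5 already connected.
2—6 (17): add — endpoints in different components.
The 3rd edge added is 5—7.

5-7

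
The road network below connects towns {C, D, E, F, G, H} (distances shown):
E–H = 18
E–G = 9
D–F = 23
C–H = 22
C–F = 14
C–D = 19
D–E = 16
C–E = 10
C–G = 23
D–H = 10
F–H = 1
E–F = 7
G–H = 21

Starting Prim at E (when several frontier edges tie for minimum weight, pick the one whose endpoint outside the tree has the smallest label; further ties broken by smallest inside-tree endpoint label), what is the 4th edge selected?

Grow the tree from E using Prim:
Step 1: frontier [E–F 7, E–G 9, C–E 10, D–E 16, E–H 18] → take E–F (7); add F.
Step 2: frontier [E–G 9, C–E 10, D–E 16, E–H 18, F–H 1, C–F 14, D–F 23] → take F–H (1); add H.
Step 3: frontier [E–G 9, C–E 10, D–E 16, C–F 14, D–F 23, D–H 10, G–H 21, C–H 22] → take E–G (9); add G.
Step 4: frontier [C–E 10, D–E 16, C–F 14, D–F 23, C–G 23, D–H 10, C–H 22] → take C–E (10); add C.
Step 5: frontier [C–D 19, D–E 16, D–F 23, D–H 10] → take D–H (10); add D.
The 4th edge added is C–E.

C-E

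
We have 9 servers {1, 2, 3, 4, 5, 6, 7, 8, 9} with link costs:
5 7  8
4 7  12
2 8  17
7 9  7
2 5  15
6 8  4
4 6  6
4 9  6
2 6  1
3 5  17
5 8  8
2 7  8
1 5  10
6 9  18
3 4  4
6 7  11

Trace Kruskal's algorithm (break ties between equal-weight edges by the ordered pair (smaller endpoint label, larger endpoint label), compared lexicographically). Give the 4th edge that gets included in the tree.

Sort edges by weight, then run Kruskal:
2 6 (1): add — endpoints in different components.
3 4 (4): add — endpoints in different components.
6 8 (4): add — endpoints in different components.
4 6 (6): add — endpoints in different components.
4 9 (6): add — endpoints in different components.
7 9 (7): add — endpoints in different components.
2 7 (8): skip — 2 and 7 already connected.
5 7 (8): add — endpoints in different components.
5 8 (8): skip — 5 and 8 already connected.
1 5 (10): add — endpoints in different components.
The 4th edge added is 4 6.

4-6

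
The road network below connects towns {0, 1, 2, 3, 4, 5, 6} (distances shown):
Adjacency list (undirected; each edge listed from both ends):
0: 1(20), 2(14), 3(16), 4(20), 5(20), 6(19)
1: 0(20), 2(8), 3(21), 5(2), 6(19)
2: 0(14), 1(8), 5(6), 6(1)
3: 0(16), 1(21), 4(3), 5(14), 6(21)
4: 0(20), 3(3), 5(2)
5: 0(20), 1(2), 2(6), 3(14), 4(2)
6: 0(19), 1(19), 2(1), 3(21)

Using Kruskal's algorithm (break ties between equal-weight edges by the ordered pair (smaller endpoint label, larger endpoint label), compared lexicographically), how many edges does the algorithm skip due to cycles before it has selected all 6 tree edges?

1

Sort edges by weight, then run Kruskal:
2–6 (1): add. Components now {0} {1} {2,6} {3} {4} {5}
1–5 (2): add. Components now {0} {1,5} {2,6} {3} {4}
4–5 (2): add. Components now {0} {1,4,5} {2,6} {3}
3–4 (3): add. Components now {0} {1,3,4,5} {2,6}
2–5 (6): add. Components now {0} {1,2,3,4,5,6}
1–2 (8): skip — 1 and 2 already connected.
0–2 (14): add. Components now {0,1,2,3,4,5,6}
Edges rejected before the tree was complete: 1.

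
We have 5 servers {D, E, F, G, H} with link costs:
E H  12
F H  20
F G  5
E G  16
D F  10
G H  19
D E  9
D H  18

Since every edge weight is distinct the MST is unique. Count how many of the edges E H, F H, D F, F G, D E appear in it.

4

Sort edges by weight, then run Kruskal:
F G (5): add. Components now {D} {E} {F,G} {H}
D E (9): add. Components now {D,E} {F,G} {H}
D F (10): add. Components now {D,E,F,G} {H}
E H (12): add. Components now {D,E,F,G,H}
MST edge set: {F G, D E, D F, E H}.
Of the listed edges, {E H, D F, F G, D E} are in the MST → 4.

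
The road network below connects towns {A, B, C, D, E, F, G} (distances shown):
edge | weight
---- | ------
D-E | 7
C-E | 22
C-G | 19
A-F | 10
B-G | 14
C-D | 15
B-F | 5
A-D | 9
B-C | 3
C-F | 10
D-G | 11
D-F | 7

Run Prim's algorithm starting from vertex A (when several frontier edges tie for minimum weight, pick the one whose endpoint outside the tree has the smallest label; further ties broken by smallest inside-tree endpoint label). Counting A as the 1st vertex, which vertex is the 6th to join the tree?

C

Prim's algorithm from A:
Step 1: cheapest edge leaving the tree is A-D (9); add D.
Step 2: cheapest edge leaving the tree is D-E (7); add E.
Step 3: cheapest edge leaving the tree is D-F (7); add F.
Step 4: cheapest edge leaving the tree is B-F (5); add B.
Step 5: cheapest edge leaving the tree is B-C (3); add C.
Step 6: cheapest edge leaving the tree is D-G (11); add G.
Vertex order: A, D, E, F, B, C, G. The 6th vertex is C.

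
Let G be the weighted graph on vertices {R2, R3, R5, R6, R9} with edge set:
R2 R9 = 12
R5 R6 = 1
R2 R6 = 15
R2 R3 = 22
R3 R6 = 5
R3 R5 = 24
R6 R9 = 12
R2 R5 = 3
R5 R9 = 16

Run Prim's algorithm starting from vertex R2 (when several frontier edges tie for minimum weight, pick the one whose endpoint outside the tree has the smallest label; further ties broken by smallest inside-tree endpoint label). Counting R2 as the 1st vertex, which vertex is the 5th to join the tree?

Prim's algorithm from R2:
Step 1: frontier [R2 R5 3, R2 R9 12, R2 R6 15, R2 R3 22] → take R2 R5 (3); add R5.
Step 2: frontier [R2 R9 12, R2 R6 15, R2 R3 22, R5 R6 1, R5 R9 16, R3 R5 24] → take R5 R6 (1); add R6.
Step 3: frontier [R2 R9 12, R2 R3 22, R5 R9 16, R3 R5 24, R3 R6 5, R6 R9 12] → take R3 R6 (5); add R3.
Step 4: frontier [R2 R9 12, R5 R9 16, R6 R9 12] → take R2 R9 (12); add R9.
Vertex order: R2, R5, R6, R3, R9. The 5th vertex is R9.

R9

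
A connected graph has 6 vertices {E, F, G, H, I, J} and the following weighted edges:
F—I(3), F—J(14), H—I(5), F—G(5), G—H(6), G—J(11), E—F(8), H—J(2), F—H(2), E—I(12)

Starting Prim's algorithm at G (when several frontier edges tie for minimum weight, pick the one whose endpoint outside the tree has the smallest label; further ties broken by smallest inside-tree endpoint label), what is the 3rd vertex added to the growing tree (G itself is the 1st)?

Prim, starting at G.
Step 1: frontier [F—G 5, G—H 6, G—J 11] → take F—G (5); add F.
Step 2: frontier [F—H 2, F—I 3, E—F 8, F—J 14, G—H 6, G—J 11] → take F—H (2); add H.
Step 3: frontier [F—I 3, E—F 8, F—J 14, G—J 11, H—J 2, H—I 5] → take H—J (2); add J.
Step 4: frontier [F—I 3, E—F 8, H—I 5] → take F—I (3); add I.
Step 5: frontier [E—F 8, E—I 12] → take E—F (8); add E.
Vertex order: G, F, H, J, I, E. The 3rd vertex is H.

H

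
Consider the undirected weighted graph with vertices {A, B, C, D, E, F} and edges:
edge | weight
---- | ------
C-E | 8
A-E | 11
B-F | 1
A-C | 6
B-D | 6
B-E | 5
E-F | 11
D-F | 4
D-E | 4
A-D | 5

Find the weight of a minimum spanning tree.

Prim's algorithm from B:
Step 1: cheapest edge leaving the tree is B-F (1); add F.
Step 2: cheapest edge leaving the tree is D-F (4); add D.
Step 3: cheapest edge leaving the tree is D-E (4); add E.
Step 4: cheapest edge leaving the tree is A-D (5); add A.
Step 5: cheapest edge leaving the tree is A-C (6); add C.
MST edges: B-F, D-F, D-E, A-D, A-C; total weight 1+4+4+5+6 = 20.

20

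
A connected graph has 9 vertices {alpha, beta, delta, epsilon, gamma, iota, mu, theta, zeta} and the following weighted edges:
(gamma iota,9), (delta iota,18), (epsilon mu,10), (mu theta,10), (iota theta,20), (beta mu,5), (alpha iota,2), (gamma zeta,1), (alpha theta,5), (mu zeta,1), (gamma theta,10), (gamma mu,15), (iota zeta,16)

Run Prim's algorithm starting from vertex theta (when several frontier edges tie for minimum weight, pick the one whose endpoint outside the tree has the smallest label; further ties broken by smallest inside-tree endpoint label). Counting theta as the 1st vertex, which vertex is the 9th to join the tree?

delta

Prim, starting at theta.
Step 1: frontier [alpha theta 5, gamma theta 10, mu theta 10, iota theta 20] → take alpha theta (5); add alpha.
Step 2: frontier [alpha iota 2, gamma theta 10, mu theta 10, iota theta 20] → take alpha iota (2); add iota.
Step 3: frontier [gamma iota 9, iota zeta 16, delta iota 18, gamma theta 10, mu theta 10] → take gamma iota (9); add gamma.
Step 4: frontier [gamma zeta 1, gamma mu 15, iota zeta 16, delta iota 18, mu theta 10] → take gamma zeta (1); add zeta.
Step 5: frontier [gamma mu 15, delta iota 18, mu theta 10, mu zeta 1] → take mu zeta (1); add mu.
Step 6: frontier [delta iota 18, beta mu 5, epsilon mu 10] → take beta mu (5); add beta.
Step 7: frontier [delta iota 18, epsilon mu 10] → take epsilon mu (10); add epsilon.
Step 8: frontier [delta iota 18] → take delta iota (18); add delta.
Vertex order: theta, alpha, iota, gamma, zeta, mu, beta, epsilon, delta. The 9th vertex is delta.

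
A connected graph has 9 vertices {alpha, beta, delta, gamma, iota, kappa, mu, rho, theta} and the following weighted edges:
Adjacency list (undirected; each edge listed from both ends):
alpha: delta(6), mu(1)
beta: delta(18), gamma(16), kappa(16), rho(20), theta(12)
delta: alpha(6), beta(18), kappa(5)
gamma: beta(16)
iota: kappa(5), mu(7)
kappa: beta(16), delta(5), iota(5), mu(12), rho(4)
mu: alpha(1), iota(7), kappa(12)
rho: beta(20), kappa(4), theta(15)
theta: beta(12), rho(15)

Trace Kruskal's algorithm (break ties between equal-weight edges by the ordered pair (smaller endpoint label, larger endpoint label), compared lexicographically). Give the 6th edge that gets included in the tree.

Sort edges by weight, then run Kruskal:
alpha-mu (1): add — endpoints in different components.
kappa-rho (4): add — endpoints in different components.
delta-kappa (5): add — endpoints in different components.
iota-kappa (5): add — endpoints in different components.
alpha-delta (6): add — endpoints in different components.
iota-mu (7): skip — iota and mu already connected.
beta-theta (12): add — endpoints in different components.
kappa-mu (12): skip — kappa and mu already connected.
rho-theta (15): add — endpoints in different components.
beta-gamma (16): add — endpoints in different components.
The 6th edge added is beta-theta.

beta-theta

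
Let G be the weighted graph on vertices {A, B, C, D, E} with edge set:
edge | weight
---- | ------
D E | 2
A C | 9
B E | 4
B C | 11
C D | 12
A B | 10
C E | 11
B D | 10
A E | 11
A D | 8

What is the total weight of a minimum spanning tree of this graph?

Kruskal's algorithm — process edges by increasing weight (ties by edge label):
D E (2): add — endpoints in different components.
B E (4): add — endpoints in different components.
A D (8): add — endpoints in different components.
A C (9): add — endpoints in different components.
MST edges: D E, B E, A D, A C; total weight 2+4+8+9 = 23.

23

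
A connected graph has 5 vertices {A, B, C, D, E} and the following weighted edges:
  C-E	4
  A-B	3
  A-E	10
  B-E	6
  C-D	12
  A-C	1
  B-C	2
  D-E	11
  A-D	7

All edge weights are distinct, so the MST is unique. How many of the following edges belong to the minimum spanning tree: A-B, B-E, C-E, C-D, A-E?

1

Kruskal: consider edges lightest-first.
A-C (1): add — endpoints in different components.
B-C (2): add — endpoints in different components.
A-B (3): skip — A and B already connected.
C-E (4): add — endpoints in different components.
B-E (6): skip — B and E already connected.
A-D (7): add — endpoints in different components.
MST edge set: {A-C, B-C, C-E, A-D}.
Of the listed edges, {C-E} are in the MST → 1.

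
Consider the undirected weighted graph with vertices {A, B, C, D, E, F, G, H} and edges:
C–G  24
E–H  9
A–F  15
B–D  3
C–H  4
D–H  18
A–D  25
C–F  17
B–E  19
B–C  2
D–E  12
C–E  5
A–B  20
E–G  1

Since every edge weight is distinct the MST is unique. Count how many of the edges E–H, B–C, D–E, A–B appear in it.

1

Kruskal's algorithm — process edges by increasing weight (ties by edge label):
E–G (1): add — endpoints in different components.
B–C (2): add — endpoints in different components.
B–D (3): add — endpoints in different components.
C–H (4): add — endpoints in different components.
C–E (5): add — endpoints in different components.
E–H (9): skip — E and H already connected.
D–E (12): skip — D and E already connected.
A–F (15): add — endpoints in different components.
C–F (17): add — endpoints in different components.
MST edge set: {E–G, B–C, B–D, C–H, C–E, A–F, C–F}.
Of the listed edges, {B–C} are in the MST → 1.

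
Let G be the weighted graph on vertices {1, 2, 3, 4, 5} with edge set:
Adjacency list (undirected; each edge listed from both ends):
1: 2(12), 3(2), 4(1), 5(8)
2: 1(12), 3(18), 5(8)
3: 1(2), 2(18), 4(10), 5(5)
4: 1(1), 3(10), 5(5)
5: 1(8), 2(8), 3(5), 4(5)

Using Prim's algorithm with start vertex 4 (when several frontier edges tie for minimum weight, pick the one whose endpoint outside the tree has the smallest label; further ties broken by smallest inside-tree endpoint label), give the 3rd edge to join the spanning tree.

3-5

Grow the tree from 4 using Prim:
Step 1: cheapest edge leaving the tree is 1—4 (1); add 1.
Step 2: cheapest edge leaving the tree is 1—3 (2); add 3.
Step 3: cheapest edge leaving the tree is 3—5 (5); add 5.
Step 4: cheapest edge leaving the tree is 2—5 (8); add 2.
The 3rd edge added is 3—5.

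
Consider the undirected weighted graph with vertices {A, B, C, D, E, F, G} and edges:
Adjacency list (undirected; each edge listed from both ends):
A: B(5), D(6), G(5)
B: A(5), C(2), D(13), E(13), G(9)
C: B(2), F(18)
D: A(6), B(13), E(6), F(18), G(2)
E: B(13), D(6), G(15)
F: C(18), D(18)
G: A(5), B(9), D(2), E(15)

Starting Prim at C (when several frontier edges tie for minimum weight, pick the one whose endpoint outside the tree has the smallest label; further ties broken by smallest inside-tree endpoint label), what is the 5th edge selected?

D-E

Prim, starting at C.
Step 1: frontier [B—C 2, C—F 18] → take B—C (2); add B.
Step 2: frontier [A—B 5, B—G 9, B—D 13, B—E 13, C—F 18] → take A—B (5); add A.
Step 3: frontier [A—G 5, A—D 6, B—G 9, B—D 13, B—E 13, C—F 18] → take A—G (5); add G.
Step 4: frontier [A—D 6, B—D 13, B—E 13, C—F 18, D—G 2, E—G 15] → take D—G (2); add D.
Step 5: frontier [B—E 13, C—F 18, D—E 6, D—F 18, E—G 15] → take D—E (6); add E.
Step 6: frontier [C—F 18, D—F 18] → take C—F (18); add F.
The 5th edge added is D—E.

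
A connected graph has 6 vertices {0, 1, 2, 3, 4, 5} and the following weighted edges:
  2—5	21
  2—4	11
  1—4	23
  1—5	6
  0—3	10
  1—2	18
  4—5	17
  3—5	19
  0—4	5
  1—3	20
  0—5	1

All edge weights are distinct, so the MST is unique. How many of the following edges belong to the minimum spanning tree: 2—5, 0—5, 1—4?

Kruskal: consider edges lightest-first.
0—5 (1): add — endpoints in different components.
0—4 (5): add — endpoints in different components.
1—5 (6): add — endpoints in different components.
0—3 (10): add — endpoints in different components.
2—4 (11): add — endpoints in different components.
MST edge set: {0—5, 0—4, 1—5, 0—3, 2—4}.
Of the listed edges, {0—5} are in the MST → 1.

1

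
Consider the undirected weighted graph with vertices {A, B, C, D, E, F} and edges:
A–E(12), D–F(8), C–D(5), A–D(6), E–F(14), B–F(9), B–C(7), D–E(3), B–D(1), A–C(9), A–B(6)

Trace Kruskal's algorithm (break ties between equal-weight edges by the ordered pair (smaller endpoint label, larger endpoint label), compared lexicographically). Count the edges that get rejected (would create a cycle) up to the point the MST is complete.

2

Kruskal: consider edges lightest-first.
B–D (1): add — endpoints in different components.
D–E (3): add — endpoints in different components.
C–D (5): add — endpoints in different components.
A–B (6): add — endpoints in different components.
A–D (6): skip — A and D already connected.
B–C (7): skip — B and C already connected.
D–F (8): add — endpoints in different components.
Edges rejected before the tree was complete: 2.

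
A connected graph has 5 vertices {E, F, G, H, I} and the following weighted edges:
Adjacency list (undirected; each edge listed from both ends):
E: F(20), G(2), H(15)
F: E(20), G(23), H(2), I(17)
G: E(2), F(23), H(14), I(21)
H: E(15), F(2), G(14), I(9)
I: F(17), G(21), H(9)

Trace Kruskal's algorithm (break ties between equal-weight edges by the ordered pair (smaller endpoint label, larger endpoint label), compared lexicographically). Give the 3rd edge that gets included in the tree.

H-I

Sort edges by weight, then run Kruskal:
E–G (2): add — endpoints in different components.
F–H (2): add — endpoints in different components.
H–I (9): add — endpoints in different components.
G–H (14): add — endpoints in different components.
The 3rd edge added is H–I.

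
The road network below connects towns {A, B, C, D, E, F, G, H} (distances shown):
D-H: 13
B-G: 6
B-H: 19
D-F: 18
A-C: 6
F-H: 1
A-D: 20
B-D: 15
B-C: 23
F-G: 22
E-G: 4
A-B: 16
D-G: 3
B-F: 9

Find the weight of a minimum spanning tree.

Kruskal's algorithm — process edges by increasing weight (ties by edge label):
F-H (1): add — endpoints in different components.
D-G (3): add — endpoints in different components.
E-G (4): add — endpoints in different components.
A-C (6): add — endpoints in different components.
B-G (6): add — endpoints in different components.
B-F (9): add — endpoints in different components.
D-H (13): skip — D and H already connected.
B-D (15): skip — B and D already connected.
A-B (16): add — endpoints in different components.
MST edges: F-H, D-G, E-G, A-C, B-G, B-F, A-B; total weight 1+3+4+6+6+9+16 = 45.

45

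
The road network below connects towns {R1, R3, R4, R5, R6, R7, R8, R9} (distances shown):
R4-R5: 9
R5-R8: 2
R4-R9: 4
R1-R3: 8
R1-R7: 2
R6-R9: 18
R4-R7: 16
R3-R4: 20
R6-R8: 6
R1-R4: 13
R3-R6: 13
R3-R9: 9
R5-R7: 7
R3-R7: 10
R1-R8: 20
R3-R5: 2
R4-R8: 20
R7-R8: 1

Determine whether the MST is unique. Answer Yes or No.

No

Kruskal: consider edges lightest-first.
R7-R8 (1): add — endpoints in different components.
R1-R7 (2): add — endpoints in different components.
R3-R5 (2): add — endpoints in different components.
R5-R8 (2): add — endpoints in different components.
R4-R9 (4): add — endpoints in different components.
R6-R8 (6): add — endpoints in different components.
R5-R7 (7): skip — R5 and R7 already connected.
R1-R3 (8): skip — R1 and R3 already connected.
R3-R9 (9): add — endpoints in different components.
Non-tree edge R4-R5 has weight 9, equal to the heaviest edge on its tree cycle — swapping gives another MST of the same weight. Not unique.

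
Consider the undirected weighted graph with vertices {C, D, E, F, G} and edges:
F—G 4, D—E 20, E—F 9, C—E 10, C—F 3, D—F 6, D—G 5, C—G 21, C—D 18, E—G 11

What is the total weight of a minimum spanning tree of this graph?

Kruskal's algorithm — process edges by increasing weight (ties by edge label):
C—F (3): add — endpoints in different components.
F—G (4): add — endpoints in different components.
D—G (5): add — endpoints in different components.
D—F (6): skip — D and F already connected.
E—F (9): add — endpoints in different components.
MST edges: C—F, F—G, D—G, E—F; total weight 3+4+5+9 = 21.

21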